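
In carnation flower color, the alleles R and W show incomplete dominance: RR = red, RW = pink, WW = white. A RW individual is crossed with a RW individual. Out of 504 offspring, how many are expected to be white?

Punnett square for RW × RW:
Offspring genotypes: 1 RR, 2 RW, 1 WW
Phenotype counts: 1 red, 2 pink, 1 white
white: 1 out of 4 → fraction 1/4
Expected count = 1/4 × 504 = 126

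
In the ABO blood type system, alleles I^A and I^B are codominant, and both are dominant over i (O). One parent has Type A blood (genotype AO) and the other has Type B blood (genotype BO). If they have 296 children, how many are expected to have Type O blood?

Cross: AO × BO
Possible offspring genotypes: 1 AB, 1 AO, 1 BO, 1 OO
Blood type counts: 1 Type AB, 1 Type A, 1 Type B, 1 Type O
Probability of Type O: 1/4
Expected count = 1/4 × 296 = 74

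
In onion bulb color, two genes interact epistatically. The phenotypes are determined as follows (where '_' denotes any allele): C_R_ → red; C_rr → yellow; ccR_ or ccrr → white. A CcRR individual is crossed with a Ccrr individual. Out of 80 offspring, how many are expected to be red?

Cross: CcRR × Ccrr — consider each gene separately:
C gene: Cc × Cc → 1 CC, 2 Cc, 1 cc → 3 C_ : 1 cc (out of 4)
R gene: RR × rr → 4 Rr → 4 R_ (out of 4)
Genotype classes (out of 4 × 4 = 16): C_R_ = 3×4 = 12; ccR_ = 1×4 = 4
Apply the phenotype rules: C_R_ (12) → red; ccR_ (4) → white
Phenotype counts (out of 16): 12 red, 4 white
red: 12 out of 16 → fraction 3/4
Expected count = 3/4 × 80 = 60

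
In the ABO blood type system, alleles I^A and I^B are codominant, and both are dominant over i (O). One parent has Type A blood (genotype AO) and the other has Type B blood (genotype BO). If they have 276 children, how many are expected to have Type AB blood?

Cross: AO × BO
Possible offspring genotypes: 1 AB, 1 AO, 1 BO, 1 OO
Blood type counts: 1 Type AB, 1 Type A, 1 Type B, 1 Type O
Probability of Type AB: 1/4
Expected count = 1/4 × 276 = 69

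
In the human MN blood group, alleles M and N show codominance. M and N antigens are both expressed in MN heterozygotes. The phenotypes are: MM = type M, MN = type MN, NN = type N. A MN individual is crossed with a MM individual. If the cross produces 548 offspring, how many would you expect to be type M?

Punnett square for MN × MM:
Offspring genotypes: 2 MM, 2 MN
Phenotype counts: 2 type M, 2 type MN
type M: 2 out of 4 → fraction 1/2
Expected count = 1/2 × 548 = 274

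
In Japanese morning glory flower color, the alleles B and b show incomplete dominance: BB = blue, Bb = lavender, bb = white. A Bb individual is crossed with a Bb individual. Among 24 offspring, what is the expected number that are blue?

Punnett square for Bb × Bb:
Offspring genotypes: 1 BB, 2 Bb, 1 bb
Phenotype counts: 1 blue, 2 lavender, 1 white
blue: 1 out of 4 → fraction 1/4
Expected count = 1/4 × 24 = 6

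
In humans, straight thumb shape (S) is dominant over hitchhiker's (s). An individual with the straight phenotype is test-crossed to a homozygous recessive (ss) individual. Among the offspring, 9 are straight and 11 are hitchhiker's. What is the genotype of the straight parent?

Test cross: ? × ss
Offspring: 9 straight, 11 hitchhiker's — approximately 1:1.
A 1:1 ratio in a test cross indicates the unknown parent is heterozygous (Ss).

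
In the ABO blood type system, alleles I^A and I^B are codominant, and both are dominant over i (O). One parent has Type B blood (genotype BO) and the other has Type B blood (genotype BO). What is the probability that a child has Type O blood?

Cross: BO × BO
Possible offspring genotypes: 1 BB, 2 BO, 1 OO
Blood type counts: 3 Type B, 1 Type O
Probability of Type O: 1/4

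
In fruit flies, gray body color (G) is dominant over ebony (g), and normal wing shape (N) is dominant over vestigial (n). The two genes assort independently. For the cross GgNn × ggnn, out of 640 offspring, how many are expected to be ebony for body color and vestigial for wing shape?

Dihybrid cross GgNn × ggnn — consider each gene separately:
body color: Gg × gg → 2 Gg, 2 gg → 2 G_ : 2 gg (out of 4)
wing shape: Nn × nn → 2 Nn, 2 nn → 2 N_ : 2 nn (out of 4)
Looking for: ebony (gg) and vestigial (nn)
P(ebony) = 2/4, P(vestigial) = 2/4
P(both) = 2/4 × 2/4 = 4/16 = 1/4
Expected count = 1/4 × 640 = 160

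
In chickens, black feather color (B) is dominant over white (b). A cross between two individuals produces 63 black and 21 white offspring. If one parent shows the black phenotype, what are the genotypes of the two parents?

Observed offspring: 63 black, 21 white
The observed ratio simplifies to 3:1. White (bb) offspring appear, so each parent must contribute one b allele. The parent stated to show black carries B, so it is Bb. The other parent is then either Bb or bb: Bb × bb would give a 1:1 split, whereas Bb × Bb gives 3:1 — matching the data. So both parents are heterozygous (Bb × Bb).
Parent genotypes: Bb × Bb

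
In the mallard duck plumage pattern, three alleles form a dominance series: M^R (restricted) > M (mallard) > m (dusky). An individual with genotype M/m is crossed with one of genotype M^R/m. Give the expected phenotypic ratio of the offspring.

Cross: M/m × M^R/m
Allele dominance: M^R > M > m
Offspring genotypes: 1 M^R/M, 1 M/m, 1 M^R/m, 1 m/m
Phenotype counts: 2 restricted, 1 mallard, 1 dusky
Ratio: 2 restricted : 1 mallard : 1 dusky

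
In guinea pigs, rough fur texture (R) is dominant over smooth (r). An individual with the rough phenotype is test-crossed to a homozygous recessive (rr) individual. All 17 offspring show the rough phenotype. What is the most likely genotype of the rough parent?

Test cross: ? × rr
All offspring are rough.
If the unknown parent were heterozygous (Rr), about half of 17 offspring would be smooth; none are. The unknown parent is most likely homozygous dominant (RR).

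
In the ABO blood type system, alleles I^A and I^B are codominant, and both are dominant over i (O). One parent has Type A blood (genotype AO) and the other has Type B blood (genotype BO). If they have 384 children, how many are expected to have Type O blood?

Cross: AO × BO
Possible offspring genotypes: 1 AB, 1 AO, 1 BO, 1 OO
Blood type counts: 1 Type AB, 1 Type A, 1 Type B, 1 Type O
Probability of Type O: 1/4
Expected count = 1/4 × 384 = 96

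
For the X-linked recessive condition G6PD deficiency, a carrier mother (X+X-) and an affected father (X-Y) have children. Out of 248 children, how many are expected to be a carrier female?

Cross: X+X- × X-Y
Offspring: 1 X+X-, 1 X+Y, 1 X-X-, 1 X-Y
Probability of a carrier female: 1/4
Expected count = 1/4 × 248 = 62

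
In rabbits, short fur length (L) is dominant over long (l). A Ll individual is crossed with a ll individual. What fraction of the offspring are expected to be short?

Punnett square for Ll × ll:
Offspring genotypes: 2 Ll, 2 ll
short: 2, long: 2
short: 2 out of 4
Probability: 2/4 = 1/2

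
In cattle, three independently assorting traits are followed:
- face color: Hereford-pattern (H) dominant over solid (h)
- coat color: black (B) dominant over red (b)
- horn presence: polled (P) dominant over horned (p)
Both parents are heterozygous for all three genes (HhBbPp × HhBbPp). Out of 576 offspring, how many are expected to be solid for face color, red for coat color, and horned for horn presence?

Trihybrid cross: HhBbPp × HhBbPp
Each trait segregates independently with a 3:1 phenotypic ratio, so each gene contributes 3/4 (dominant) or 1/4 (recessive).
Target: solid (face color), red (coat color), horned (horn presence)
Probability = product of independent per-trait probabilities
= 1/4 × 1/4 × 1/4 = 1/64
Expected count = 1/64 × 576 = 9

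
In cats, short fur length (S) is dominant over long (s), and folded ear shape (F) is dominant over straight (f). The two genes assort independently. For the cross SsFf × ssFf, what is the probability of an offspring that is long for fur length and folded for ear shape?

Dihybrid cross SsFf × ssFf — consider each gene separately:
fur length: Ss × ss → 2 Ss, 2 ss → 2 S_ : 2 ss (out of 4)
ear shape: Ff × Ff → 1 FF, 2 Ff, 1 ff → 3 F_ : 1 ff (out of 4)
Looking for: long (ss) and folded (F_)
P(long) = 2/4, P(folded) = 3/4
P(both) = 2/4 × 3/4 = 6/16 = 3/8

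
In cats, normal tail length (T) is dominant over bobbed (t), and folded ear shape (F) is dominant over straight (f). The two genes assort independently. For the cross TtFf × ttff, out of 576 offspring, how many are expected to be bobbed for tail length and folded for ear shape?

Dihybrid cross TtFf × ttff — consider each gene separately:
tail length: Tt × tt → 2 Tt, 2 tt → 2 T_ : 2 tt (out of 4)
ear shape: Ff × ff → 2 Ff, 2 ff → 2 F_ : 2 ff (out of 4)
Looking for: bobbed (tt) and folded (F_)
P(bobbed) = 2/4, P(folded) = 2/4
P(both) = 2/4 × 2/4 = 4/16 = 1/4
Expected count = 1/4 × 576 = 144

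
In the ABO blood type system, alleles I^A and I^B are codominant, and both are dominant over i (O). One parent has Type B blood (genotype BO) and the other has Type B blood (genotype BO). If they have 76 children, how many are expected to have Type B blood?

Cross: BO × BO
Possible offspring genotypes: 1 BB, 2 BO, 1 OO
Blood type counts: 3 Type B, 1 Type O
Probability of Type B: 3/4
Expected count = 3/4 × 76 = 57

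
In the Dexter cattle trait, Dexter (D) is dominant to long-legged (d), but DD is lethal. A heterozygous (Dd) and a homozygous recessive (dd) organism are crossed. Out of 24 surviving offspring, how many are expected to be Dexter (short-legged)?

Cross: Dd × dd
Punnett square offspring (before lethality): 2 Dd, 2 dd
No DD offspring are produced in this cross.
Dexter (short-legged): 2 out of 4 → fraction 1/2
Expected count = 1/2 × 24 = 12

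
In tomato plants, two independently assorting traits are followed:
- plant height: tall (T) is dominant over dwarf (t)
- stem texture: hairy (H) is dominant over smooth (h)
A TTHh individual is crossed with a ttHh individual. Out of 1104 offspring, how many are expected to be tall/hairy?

Dihybrid cross TTHh × ttHh — consider each gene separately:
plant height: TT × tt → 4 Tt → 4 T_ (out of 4)
stem texture: Hh × Hh → 1 HH, 2 Hh, 1 hh → 3 H_ : 1 hh (out of 4)
Combine (counts out of 4 × 4 = 16): tall/hairy (T_H_) = 4×3 = 12; tall/smooth (T_hh) = 4×1 = 4
Phenotype counts (out of 16): 12 tall/hairy, 4 tall/smooth
tall/hairy: 12 out of 16 → fraction 3/4
Expected count = 3/4 × 1104 = 828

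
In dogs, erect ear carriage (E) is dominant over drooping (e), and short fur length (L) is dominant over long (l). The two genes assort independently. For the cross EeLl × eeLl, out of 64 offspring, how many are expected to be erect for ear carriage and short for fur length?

Dihybrid cross EeLl × eeLl — consider each gene separately:
ear carriage: Ee × ee → 2 Ee, 2 ee → 2 E_ : 2 ee (out of 4)
fur length: Ll × Ll → 1 LL, 2 Ll, 1 ll → 3 L_ : 1 ll (out of 4)
Looking for: erect (E_) and short (L_)
P(erect) = 2/4, P(short) = 3/4
P(both) = 2/4 × 3/4 = 6/16 = 3/8
Expected count = 3/8 × 64 = 24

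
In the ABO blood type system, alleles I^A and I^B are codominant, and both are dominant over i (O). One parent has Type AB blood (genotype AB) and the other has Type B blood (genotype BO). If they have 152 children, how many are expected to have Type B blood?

Cross: AB × BO
Possible offspring genotypes: 1 AB, 1 AO, 1 BB, 1 BO
Blood type counts: 1 Type AB, 1 Type A, 2 Type B
Probability of Type B: 2/4 = 1/2
Expected count = 1/2 × 152 = 76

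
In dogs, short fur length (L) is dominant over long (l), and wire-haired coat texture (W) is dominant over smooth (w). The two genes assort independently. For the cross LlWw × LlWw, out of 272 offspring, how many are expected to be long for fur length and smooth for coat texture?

Dihybrid cross LlWw × LlWw — consider each gene separately:
fur length: Ll × Ll → 1 LL, 2 Ll, 1 ll → 3 L_ : 1 ll (out of 4)
coat texture: Ww × Ww → 1 WW, 2 Ww, 1 ww → 3 W_ : 1 ww (out of 4)
Looking for: long (ll) and smooth (ww)
P(long) = 1/4, P(smooth) = 1/4
P(both) = 1/4 × 1/4 = 1/16
Expected count = 1/16 × 272 = 17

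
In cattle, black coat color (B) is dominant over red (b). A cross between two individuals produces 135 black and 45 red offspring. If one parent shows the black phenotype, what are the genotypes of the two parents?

Observed offspring: 135 black, 45 red
The observed ratio simplifies to 3:1. Red (bb) offspring appear, so each parent must contribute one b allele. The parent stated to show black carries B, so it is Bb. The other parent is then either Bb or bb: Bb × bb would give a 1:1 split, whereas Bb × Bb gives 3:1 — matching the data. So both parents are heterozygous (Bb × Bb).
Parent genotypes: Bb × Bb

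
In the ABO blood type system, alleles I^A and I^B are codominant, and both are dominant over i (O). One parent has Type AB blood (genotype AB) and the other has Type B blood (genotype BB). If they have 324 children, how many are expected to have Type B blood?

Cross: AB × BB
Possible offspring genotypes: 2 AB, 2 BB
Blood type counts: 2 Type AB, 2 Type B
Probability of Type B: 2/4 = 1/2
Expected count = 1/2 × 324 = 162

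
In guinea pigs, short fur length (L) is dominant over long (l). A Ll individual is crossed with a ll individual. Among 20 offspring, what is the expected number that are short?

Punnett square for Ll × ll:
Offspring genotypes: 2 Ll, 2 ll
short: 2, long: 2
short: 2 out of 4 → fraction 1/2
Expected count = 1/2 × 20 = 10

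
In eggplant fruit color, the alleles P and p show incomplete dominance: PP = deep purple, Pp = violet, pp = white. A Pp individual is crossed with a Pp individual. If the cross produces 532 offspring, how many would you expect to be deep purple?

Punnett square for Pp × Pp:
Offspring genotypes: 1 PP, 2 Pp, 1 pp
Phenotype counts: 1 deep purple, 2 violet, 1 white
deep purple: 1 out of 4 → fraction 1/4
Expected count = 1/4 × 532 = 133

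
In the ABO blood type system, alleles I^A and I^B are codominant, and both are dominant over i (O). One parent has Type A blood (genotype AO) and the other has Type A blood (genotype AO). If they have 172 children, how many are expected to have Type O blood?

Cross: AO × AO
Possible offspring genotypes: 1 AA, 2 AO, 1 OO
Blood type counts: 3 Type A, 1 Type O
Probability of Type O: 1/4
Expected count = 1/4 × 172 = 43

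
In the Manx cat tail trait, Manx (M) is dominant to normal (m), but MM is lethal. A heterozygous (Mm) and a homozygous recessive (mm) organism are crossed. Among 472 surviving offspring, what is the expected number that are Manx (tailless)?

Cross: Mm × mm
Punnett square offspring (before lethality): 2 Mm, 2 mm
No MM offspring are produced in this cross.
Manx (tailless): 2 out of 4 → fraction 1/2
Expected count = 1/2 × 472 = 236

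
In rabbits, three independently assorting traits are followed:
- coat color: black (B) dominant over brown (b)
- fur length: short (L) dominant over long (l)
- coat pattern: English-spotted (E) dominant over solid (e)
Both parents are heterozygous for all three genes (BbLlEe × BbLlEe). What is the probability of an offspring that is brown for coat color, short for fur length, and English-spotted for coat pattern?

Trihybrid cross: BbLlEe × BbLlEe
Each trait segregates independently with a 3:1 phenotypic ratio, so each gene contributes 3/4 (dominant) or 1/4 (recessive).
Target: brown (coat color), short (fur length), English-spotted (coat pattern)
Probability = product of independent per-trait probabilities
= 1/4 × 3/4 × 3/4 = 9/64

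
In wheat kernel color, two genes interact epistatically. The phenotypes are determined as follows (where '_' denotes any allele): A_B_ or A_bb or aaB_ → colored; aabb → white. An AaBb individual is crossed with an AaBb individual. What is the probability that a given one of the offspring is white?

Cross: AaBb × AaBb — consider each gene separately:
A gene: Aa × Aa → 1 AA, 2 Aa, 1 aa → 3 A_ : 1 aa (out of 4)
B gene: Bb × Bb → 1 BB, 2 Bb, 1 bb → 3 B_ : 1 bb (out of 4)
Genotype classes (out of 4 × 4 = 16): A_B_ = 3×3 = 9; A_bb = 3×1 = 3; aaB_ = 1×3 = 3; aabb = 1×1 = 1
Apply the phenotype rules: A_B_ (9) + A_bb (3) + aaB_ (3) → colored; aabb (1) → white
Phenotype counts (out of 16): 15 colored, 1 white
white: 1 out of 16
Probability: 1/16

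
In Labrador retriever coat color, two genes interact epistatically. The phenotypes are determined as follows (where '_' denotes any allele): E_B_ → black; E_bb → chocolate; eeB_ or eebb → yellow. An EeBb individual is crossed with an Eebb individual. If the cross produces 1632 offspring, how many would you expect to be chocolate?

Cross: EeBb × Eebb — consider each gene separately:
E gene: Ee × Ee → 1 EE, 2 Ee, 1 ee → 3 E_ : 1 ee (out of 4)
B gene: Bb × bb → 2 Bb, 2 bb → 2 B_ : 2 bb (out of 4)
Genotype classes (out of 4 × 4 = 16): E_B_ = 3×2 = 6; E_bb = 3×2 = 6; eeB_ = 1×2 = 2; eebb = 1×2 = 2
Apply the phenotype rules: E_B_ (6) → black; E_bb (6) → chocolate; eeB_ (2) + eebb (2) → yellow
Phenotype counts (out of 16): 6 black, 6 chocolate, 4 yellow
chocolate: 6 out of 16 → fraction 3/8
Expected count = 3/8 × 1632 = 612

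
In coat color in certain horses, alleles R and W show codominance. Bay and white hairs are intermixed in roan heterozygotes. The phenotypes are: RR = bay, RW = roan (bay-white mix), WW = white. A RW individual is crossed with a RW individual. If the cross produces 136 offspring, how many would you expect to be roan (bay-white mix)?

Punnett square for RW × RW:
Offspring genotypes: 1 RR, 2 RW, 1 WW
Phenotype counts: 1 bay, 2 roan (bay-white mix), 1 white
roan (bay-white mix): 2 out of 4 → fraction 1/2
Expected count = 1/2 × 136 = 68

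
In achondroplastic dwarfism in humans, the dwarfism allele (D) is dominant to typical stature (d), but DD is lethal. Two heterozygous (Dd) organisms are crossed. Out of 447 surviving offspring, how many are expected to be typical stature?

Cross: Dd × Dd
Punnett square offspring (before lethality): 1 DD, 2 Dd, 1 dd
The DD genotype is lethal (embryos die); surviving offspring: 2 Dd, 1 dd
typical stature: 1 out of 3 → fraction 1/3
Expected count = 1/3 × 447 = 149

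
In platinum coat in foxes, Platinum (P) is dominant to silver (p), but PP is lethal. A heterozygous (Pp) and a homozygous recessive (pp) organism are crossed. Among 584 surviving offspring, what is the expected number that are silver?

Cross: Pp × pp
Punnett square offspring (before lethality): 2 Pp, 2 pp
No PP offspring are produced in this cross.
silver: 2 out of 4 → fraction 1/2
Expected count = 1/2 × 584 = 292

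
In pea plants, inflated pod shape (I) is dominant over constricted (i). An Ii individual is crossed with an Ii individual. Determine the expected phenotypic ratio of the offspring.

Punnett square for Ii × Ii:
Offspring genotypes: 1 II, 2 Ii, 1 ii
inflated: 3, constricted: 1
Ratio: 3:1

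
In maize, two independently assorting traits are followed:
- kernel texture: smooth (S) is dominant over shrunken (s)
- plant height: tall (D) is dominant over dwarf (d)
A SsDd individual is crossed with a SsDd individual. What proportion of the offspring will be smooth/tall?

Dihybrid cross SsDd × SsDd — consider each gene separately:
kernel texture: Ss × Ss → 1 SS, 2 Ss, 1 ss → 3 S_ : 1 ss (out of 4)
plant height: Dd × Dd → 1 DD, 2 Dd, 1 dd → 3 D_ : 1 dd (out of 4)
Combine (counts out of 4 × 4 = 16): smooth/tall (S_D_) = 3×3 = 9; smooth/dwarf (S_dd) = 3×1 = 3; shrunken/tall (ssD_) = 1×3 = 3; shrunken/dwarf (ssdd) = 1×1 = 1
Phenotype counts (out of 16): 9 smooth/tall, 3 smooth/dwarf, 3 shrunken/tall, 1 shrunken/dwarf
smooth/tall: 9 out of 16
Probability: 9/16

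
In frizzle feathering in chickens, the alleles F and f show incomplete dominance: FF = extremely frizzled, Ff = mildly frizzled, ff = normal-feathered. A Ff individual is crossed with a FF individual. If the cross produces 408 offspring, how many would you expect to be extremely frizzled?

Punnett square for Ff × FF:
Offspring genotypes: 2 FF, 2 Ff
Phenotype counts: 2 extremely frizzled, 2 mildly frizzled
extremely frizzled: 2 out of 4 → fraction 1/2
Expected count = 1/2 × 408 = 204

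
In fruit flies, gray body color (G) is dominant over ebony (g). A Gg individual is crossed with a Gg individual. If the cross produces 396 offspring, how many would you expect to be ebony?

Punnett square for Gg × Gg:
Offspring genotypes: 1 GG, 2 Gg, 1 gg
gray: 3, ebony: 1
ebony: 1 out of 4 → fraction 1/4
Expected count = 1/4 × 396 = 99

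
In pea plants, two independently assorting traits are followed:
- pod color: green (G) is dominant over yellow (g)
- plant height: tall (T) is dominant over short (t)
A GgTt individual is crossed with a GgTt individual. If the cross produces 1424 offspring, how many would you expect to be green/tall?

Dihybrid cross GgTt × GgTt — consider each gene separately:
pod color: Gg × Gg → 1 GG, 2 Gg, 1 gg → 3 G_ : 1 gg (out of 4)
plant height: Tt × Tt → 1 TT, 2 Tt, 1 tt → 3 T_ : 1 tt (out of 4)
Combine (counts out of 4 × 4 = 16): green/tall (G_T_) = 3×3 = 9; green/short (G_tt) = 3×1 = 3; yellow/tall (ggT_) = 1×3 = 3; yellow/short (ggtt) = 1×1 = 1
Phenotype counts (out of 16): 9 green/tall, 3 green/short, 3 yellow/tall, 1 yellow/short
green/tall: 9 out of 16 → fraction 9/16
Expected count = 9/16 × 1424 = 801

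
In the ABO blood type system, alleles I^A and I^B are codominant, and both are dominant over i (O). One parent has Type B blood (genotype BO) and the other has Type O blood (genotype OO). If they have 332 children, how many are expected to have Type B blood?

Cross: BO × OO
Possible offspring genotypes: 2 BO, 2 OO
Blood type counts: 2 Type B, 2 Type O
Probability of Type B: 2/4 = 1/2
Expected count = 1/2 × 332 = 166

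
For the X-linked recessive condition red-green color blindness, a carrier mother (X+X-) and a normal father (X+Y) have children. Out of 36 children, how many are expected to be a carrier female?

Cross: X+X- × X+Y
Offspring: 1 X+X+, 1 X+Y, 1 X+X-, 1 X-Y
Probability of a carrier female: 1/4
Expected count = 1/4 × 36 = 9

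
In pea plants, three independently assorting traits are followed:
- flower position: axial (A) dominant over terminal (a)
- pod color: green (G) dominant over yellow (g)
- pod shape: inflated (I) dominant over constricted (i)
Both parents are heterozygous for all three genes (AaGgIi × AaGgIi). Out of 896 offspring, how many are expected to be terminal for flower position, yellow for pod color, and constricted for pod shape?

Trihybrid cross: AaGgIi × AaGgIi
Each trait segregates independently with a 3:1 phenotypic ratio, so each gene contributes 3/4 (dominant) or 1/4 (recessive).
Target: terminal (flower position), yellow (pod color), constricted (pod shape)
Probability = product of independent per-trait probabilities
= 1/4 × 1/4 × 1/4 = 1/64
Expected count = 1/64 × 896 = 14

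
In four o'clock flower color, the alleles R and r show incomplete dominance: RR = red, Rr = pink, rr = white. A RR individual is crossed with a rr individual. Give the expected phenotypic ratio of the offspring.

Punnett square for RR × rr:
Offspring genotypes: 4 Rr
Phenotype counts: 4 pink
Ratio: all pink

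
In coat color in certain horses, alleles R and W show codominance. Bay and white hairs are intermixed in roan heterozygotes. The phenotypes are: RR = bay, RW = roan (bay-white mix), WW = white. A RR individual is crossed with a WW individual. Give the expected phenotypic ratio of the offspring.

Punnett square for RR × WW:
Offspring genotypes: 4 RW
Phenotype counts: 4 roan (bay-white mix)
Ratio: all roan (bay-white mix)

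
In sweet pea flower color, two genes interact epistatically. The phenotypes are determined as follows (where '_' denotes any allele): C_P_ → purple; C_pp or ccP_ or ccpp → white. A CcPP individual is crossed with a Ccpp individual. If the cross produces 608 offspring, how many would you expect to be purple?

Cross: CcPP × Ccpp — consider each gene separately:
C gene: Cc × Cc → 1 CC, 2 Cc, 1 cc → 3 C_ : 1 cc (out of 4)
P gene: PP × pp → 4 Pp → 4 P_ (out of 4)
Genotype classes (out of 4 × 4 = 16): C_P_ = 3×4 = 12; ccP_ = 1×4 = 4
Apply the phenotype rules: C_P_ (12) → purple; ccP_ (4) → white
Phenotype counts (out of 16): 12 purple, 4 white
purple: 12 out of 16 → fraction 3/4
Expected count = 3/4 × 608 = 456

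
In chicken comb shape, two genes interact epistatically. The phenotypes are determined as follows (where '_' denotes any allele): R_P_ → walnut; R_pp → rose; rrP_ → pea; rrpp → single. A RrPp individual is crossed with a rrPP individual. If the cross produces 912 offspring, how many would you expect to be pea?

Cross: RrPp × rrPP — consider each gene separately:
R gene: Rr × rr → 2 Rr, 2 rr → 2 R_ : 2 rr (out of 4)
P gene: Pp × PP → 2 PP, 2 Pp → 4 P_ (out of 4)
Genotype classes (out of 4 × 4 = 16): R_P_ = 2×4 = 8; rrP_ = 2×4 = 8
Apply the phenotype rules: R_P_ (8) → walnut; rrP_ (8) → pea
Phenotype counts (out of 16): 8 walnut, 8 pea
pea: 8 out of 16 → fraction 1/2
Expected count = 1/2 × 912 = 456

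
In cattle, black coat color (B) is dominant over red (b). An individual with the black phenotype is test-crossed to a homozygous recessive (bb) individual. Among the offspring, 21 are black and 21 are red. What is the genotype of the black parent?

Test cross: ? × bb
Offspring: 21 black, 21 red — approximately 1:1.
A 1:1 ratio in a test cross indicates the unknown parent is heterozygous (Bb).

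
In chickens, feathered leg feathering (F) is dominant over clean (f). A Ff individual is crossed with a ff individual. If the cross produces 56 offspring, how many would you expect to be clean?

Punnett square for Ff × ff:
Offspring genotypes: 2 Ff, 2 ff
feathered: 2, clean: 2
clean: 2 out of 4 → fraction 1/2
Expected count = 1/2 × 56 = 28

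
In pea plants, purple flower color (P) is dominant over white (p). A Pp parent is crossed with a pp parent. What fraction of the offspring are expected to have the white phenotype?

Punnett square for Pp × pp:
Offspring genotypes: 2 Pp, 2 pp
Total offspring: 4
Count with target: 2
Probability: 2/4 = 1/2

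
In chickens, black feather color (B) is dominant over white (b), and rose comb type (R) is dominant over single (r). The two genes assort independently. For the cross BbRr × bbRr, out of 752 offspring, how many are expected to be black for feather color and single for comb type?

Dihybrid cross BbRr × bbRr — consider each gene separately:
feather color: Bb × bb → 2 Bb, 2 bb → 2 B_ : 2 bb (out of 4)
comb type: Rr × Rr → 1 RR, 2 Rr, 1 rr → 3 R_ : 1 rr (out of 4)
Looking for: black (B_) and single (rr)
P(black) = 2/4, P(single) = 1/4
P(both) = 2/4 × 1/4 = 2/16 = 1/8
Expected count = 1/8 × 752 = 94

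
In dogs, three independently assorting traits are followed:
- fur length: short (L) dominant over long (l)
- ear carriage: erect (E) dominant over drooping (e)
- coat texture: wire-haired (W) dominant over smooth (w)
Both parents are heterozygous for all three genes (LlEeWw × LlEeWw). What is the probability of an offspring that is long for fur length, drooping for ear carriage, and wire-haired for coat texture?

Trihybrid cross: LlEeWw × LlEeWw
Each trait segregates independently with a 3:1 phenotypic ratio, so each gene contributes 3/4 (dominant) or 1/4 (recessive).
Target: long (fur length), drooping (ear carriage), wire-haired (coat texture)
Probability = product of independent per-trait probabilities
= 1/4 × 1/4 × 3/4 = 3/64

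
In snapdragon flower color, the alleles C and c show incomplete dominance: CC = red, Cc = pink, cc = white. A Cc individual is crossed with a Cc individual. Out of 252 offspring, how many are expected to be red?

Punnett square for Cc × Cc:
Offspring genotypes: 1 CC, 2 Cc, 1 cc
Phenotype counts: 1 red, 2 pink, 1 white
red: 1 out of 4 → fraction 1/4
Expected count = 1/4 × 252 = 63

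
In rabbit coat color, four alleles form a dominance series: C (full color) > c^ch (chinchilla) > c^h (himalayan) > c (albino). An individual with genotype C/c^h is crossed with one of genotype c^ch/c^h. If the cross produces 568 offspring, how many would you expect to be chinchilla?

Cross: C/c^h × c^ch/c^h
Allele dominance: C > c^ch > c^h > c
Offspring genotypes: 1 C/c^ch, 1 C/c^h, 1 c^ch/c^h, 1 c^h/c^h
Phenotype counts: 2 full color, 1 chinchilla, 1 himalayan
chinchilla: 1 out of 4 → fraction 1/4
Expected count = 1/4 × 568 = 142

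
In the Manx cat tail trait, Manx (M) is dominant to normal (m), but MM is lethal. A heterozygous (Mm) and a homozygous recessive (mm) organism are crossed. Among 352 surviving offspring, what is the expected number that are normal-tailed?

Cross: Mm × mm
Punnett square offspring (before lethality): 2 Mm, 2 mm
No MM offspring are produced in this cross.
normal-tailed: 2 out of 4 → fraction 1/2
Expected count = 1/2 × 352 = 176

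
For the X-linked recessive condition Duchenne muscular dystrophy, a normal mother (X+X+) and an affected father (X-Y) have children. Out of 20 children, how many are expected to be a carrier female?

Cross: X+X+ × X-Y
Offspring: 2 X+X-, 2 X+Y
Probability of a carrier female: 2/4 = 1/2
Expected count = 1/2 × 20 = 10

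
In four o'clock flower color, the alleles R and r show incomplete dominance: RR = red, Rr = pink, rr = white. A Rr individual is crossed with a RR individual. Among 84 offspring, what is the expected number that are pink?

Punnett square for Rr × RR:
Offspring genotypes: 2 RR, 2 Rr
Phenotype counts: 2 red, 2 pink
pink: 2 out of 4 → fraction 1/2
Expected count = 1/2 × 84 = 42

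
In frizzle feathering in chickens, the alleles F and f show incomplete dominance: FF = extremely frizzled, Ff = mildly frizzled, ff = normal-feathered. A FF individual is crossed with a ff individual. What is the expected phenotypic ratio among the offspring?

Punnett square for FF × ff:
Offspring genotypes: 4 Ff
Phenotype counts: 4 mildly frizzled
Ratio: all mildly frizzled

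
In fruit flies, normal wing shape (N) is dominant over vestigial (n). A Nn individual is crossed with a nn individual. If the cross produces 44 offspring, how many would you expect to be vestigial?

Punnett square for Nn × nn:
Offspring genotypes: 2 Nn, 2 nn
normal: 2, vestigial: 2
vestigial: 2 out of 4 → fraction 1/2
Expected count = 1/2 × 44 = 22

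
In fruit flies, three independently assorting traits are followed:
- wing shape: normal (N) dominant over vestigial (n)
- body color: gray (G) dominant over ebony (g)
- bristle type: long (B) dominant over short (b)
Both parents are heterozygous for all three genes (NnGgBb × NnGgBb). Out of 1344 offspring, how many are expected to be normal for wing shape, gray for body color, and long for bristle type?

Trihybrid cross: NnGgBb × NnGgBb
Each trait segregates independently with a 3:1 phenotypic ratio, so each gene contributes 3/4 (dominant) or 1/4 (recessive).
Target: normal (wing shape), gray (body color), long (bristle type)
Probability = product of independent per-trait probabilities
= 3/4 × 3/4 × 3/4 = 27/64
Expected count = 27/64 × 1344 = 567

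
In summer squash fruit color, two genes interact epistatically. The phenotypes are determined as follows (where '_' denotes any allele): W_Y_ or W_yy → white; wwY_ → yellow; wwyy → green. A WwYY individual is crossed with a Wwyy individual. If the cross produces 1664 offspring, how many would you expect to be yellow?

Cross: WwYY × Wwyy — consider each gene separately:
W gene: Ww × Ww → 1 WW, 2 Ww, 1 ww → 3 W_ : 1 ww (out of 4)
Y gene: YY × yy → 4 Yy → 4 Y_ (out of 4)
Genotype classes (out of 4 × 4 = 16): W_Y_ = 3×4 = 12; wwY_ = 1×4 = 4
Apply the phenotype rules: W_Y_ (12) → white; wwY_ (4) → yellow
Phenotype counts (out of 16): 12 white, 4 yellow
yellow: 4 out of 16 → fraction 1/4
Expected count = 1/4 × 1664 = 416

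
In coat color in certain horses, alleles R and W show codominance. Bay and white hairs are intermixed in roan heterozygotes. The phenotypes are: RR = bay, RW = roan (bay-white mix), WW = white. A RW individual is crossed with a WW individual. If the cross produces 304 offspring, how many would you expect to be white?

Punnett square for RW × WW:
Offspring genotypes: 2 RW, 2 WW
Phenotype counts: 2 roan (bay-white mix), 2 white
white: 2 out of 4 → fraction 1/2
Expected count = 1/2 × 304 = 152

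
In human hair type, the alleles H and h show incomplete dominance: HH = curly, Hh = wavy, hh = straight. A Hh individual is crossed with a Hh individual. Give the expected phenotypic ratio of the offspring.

Punnett square for Hh × Hh:
Offspring genotypes: 1 HH, 2 Hh, 1 hh
Phenotype counts: 1 curly, 2 wavy, 1 straight
Ratio: 1 curly : 2 wavy : 1 straight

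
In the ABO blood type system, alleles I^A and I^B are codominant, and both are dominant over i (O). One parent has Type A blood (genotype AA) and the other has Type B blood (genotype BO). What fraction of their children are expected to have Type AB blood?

Cross: AA × BO
Possible offspring genotypes: 2 AB, 2 AO
Blood type counts: 2 Type AB, 2 Type A
Probability of Type AB: 2/4 = 1/2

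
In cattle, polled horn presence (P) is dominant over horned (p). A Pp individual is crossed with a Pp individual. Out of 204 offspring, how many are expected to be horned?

Punnett square for Pp × Pp:
Offspring genotypes: 1 PP, 2 Pp, 1 pp
polled: 3, horned: 1
horned: 1 out of 4 → fraction 1/4
Expected count = 1/4 × 204 = 51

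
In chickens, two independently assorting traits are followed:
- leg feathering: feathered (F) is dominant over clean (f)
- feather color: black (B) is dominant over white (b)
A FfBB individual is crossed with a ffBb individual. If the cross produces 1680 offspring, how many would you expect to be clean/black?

Dihybrid cross FfBB × ffBb — consider each gene separately:
leg feathering: Ff × ff → 2 Ff, 2 ff → 2 F_ : 2 ff (out of 4)
feather color: BB × Bb → 2 BB, 2 Bb → 4 B_ (out of 4)
Combine (counts out of 4 × 4 = 16): feathered/black (F_B_) = 2×4 = 8; clean/black (ffB_) = 2×4 = 8
Phenotype counts (out of 16): 8 feathered/black, 8 clean/black
clean/black: 8 out of 16 → fraction 1/2
Expected count = 1/2 × 1680 = 840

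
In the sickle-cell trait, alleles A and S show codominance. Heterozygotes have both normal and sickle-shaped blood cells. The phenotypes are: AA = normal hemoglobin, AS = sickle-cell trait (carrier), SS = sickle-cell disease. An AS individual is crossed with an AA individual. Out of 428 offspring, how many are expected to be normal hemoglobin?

Punnett square for AS × AA:
Offspring genotypes: 2 AA, 2 AS
Phenotype counts: 2 normal hemoglobin, 2 sickle-cell trait (carrier)
normal hemoglobin: 2 out of 4 → fraction 1/2
Expected count = 1/2 × 428 = 214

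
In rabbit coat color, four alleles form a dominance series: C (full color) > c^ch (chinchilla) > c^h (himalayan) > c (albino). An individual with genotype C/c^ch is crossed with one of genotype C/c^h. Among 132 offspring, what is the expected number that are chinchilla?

Cross: C/c^ch × C/c^h
Allele dominance: C > c^ch > c^h > c
Offspring genotypes: 1 C/C, 1 C/c^h, 1 C/c^ch, 1 c^ch/c^h
Phenotype counts: 3 full color, 1 chinchilla
chinchilla: 1 out of 4 → fraction 1/4
Expected count = 1/4 × 132 = 33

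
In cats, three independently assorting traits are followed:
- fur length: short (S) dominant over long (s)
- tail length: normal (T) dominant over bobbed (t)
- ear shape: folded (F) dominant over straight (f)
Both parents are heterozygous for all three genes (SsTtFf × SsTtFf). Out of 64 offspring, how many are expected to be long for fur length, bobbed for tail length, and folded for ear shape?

Trihybrid cross: SsTtFf × SsTtFf
Each trait segregates independently with a 3:1 phenotypic ratio, so each gene contributes 3/4 (dominant) or 1/4 (recessive).
Target: long (fur length), bobbed (tail length), folded (ear shape)
Probability = product of independent per-trait probabilities
= 1/4 × 1/4 × 3/4 = 3/64
Expected count = 3/64 × 64 = 3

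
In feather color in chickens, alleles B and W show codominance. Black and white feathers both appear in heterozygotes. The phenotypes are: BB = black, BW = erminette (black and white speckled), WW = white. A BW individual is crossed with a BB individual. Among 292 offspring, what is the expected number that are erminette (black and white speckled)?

Punnett square for BW × BB:
Offspring genotypes: 2 BB, 2 BW
Phenotype counts: 2 black, 2 erminette (black and white speckled)
erminette (black and white speckled): 2 out of 4 → fraction 1/2
Expected count = 1/2 × 292 = 146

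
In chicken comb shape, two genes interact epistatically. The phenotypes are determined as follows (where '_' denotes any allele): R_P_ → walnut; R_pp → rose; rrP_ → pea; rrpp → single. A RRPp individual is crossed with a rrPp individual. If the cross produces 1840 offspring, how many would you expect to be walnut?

Cross: RRPp × rrPp — consider each gene separately:
R gene: RR × rr → 4 Rr → 4 R_ (out of 4)
P gene: Pp × Pp → 1 PP, 2 Pp, 1 pp → 3 P_ : 1 pp (out of 4)
Genotype classes (out of 4 × 4 = 16): R_P_ = 4×3 = 12; R_pp = 4×1 = 4
Apply the phenotype rules: R_P_ (12) → walnut; R_pp (4) → rose
Phenotype counts (out of 16): 12 walnut, 4 rose
walnut: 12 out of 16 → fraction 3/4
Expected count = 3/4 × 1840 = 1380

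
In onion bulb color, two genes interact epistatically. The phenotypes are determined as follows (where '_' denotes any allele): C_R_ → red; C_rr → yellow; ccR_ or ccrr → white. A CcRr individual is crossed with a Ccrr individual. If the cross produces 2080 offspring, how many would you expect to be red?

Cross: CcRr × Ccrr — consider each gene separately:
C gene: Cc × Cc → 1 CC, 2 Cc, 1 cc → 3 C_ : 1 cc (out of 4)
R gene: Rr × rr → 2 Rr, 2 rr → 2 R_ : 2 rr (out of 4)
Genotype classes (out of 4 × 4 = 16): C_R_ = 3×2 = 6; C_rr = 3×2 = 6; ccR_ = 1×2 = 2; ccrr = 1×2 = 2
Apply the phenotype rules: C_R_ (6) → red; C_rr (6) → yellow; ccR_ (2) + ccrr (2) → white
Phenotype counts (out of 16): 6 red, 6 yellow, 4 white
red: 6 out of 16 → fraction 3/8
Expected count = 3/8 × 2080 = 780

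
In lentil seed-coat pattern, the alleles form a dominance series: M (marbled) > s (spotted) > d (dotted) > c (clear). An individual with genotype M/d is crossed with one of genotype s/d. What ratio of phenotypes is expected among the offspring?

Cross: M/d × s/d
Allele dominance: M > s > d > c
Offspring genotypes: 1 M/s, 1 M/d, 1 s/d, 1 d/d
Phenotype counts: 2 marbled, 1 spotted, 1 dotted
Ratio: 2 marbled : 1 spotted : 1 dotted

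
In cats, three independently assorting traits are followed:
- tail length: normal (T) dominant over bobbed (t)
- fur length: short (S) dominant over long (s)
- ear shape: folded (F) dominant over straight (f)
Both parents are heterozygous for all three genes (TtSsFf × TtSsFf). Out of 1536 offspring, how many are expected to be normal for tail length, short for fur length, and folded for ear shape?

Trihybrid cross: TtSsFf × TtSsFf
Each trait segregates independently with a 3:1 phenotypic ratio, so each gene contributes 3/4 (dominant) or 1/4 (recessive).
Target: normal (tail length), short (fur length), folded (ear shape)
Probability = product of independent per-trait probabilities
= 3/4 × 3/4 × 3/4 = 27/64
Expected count = 27/64 × 1536 = 648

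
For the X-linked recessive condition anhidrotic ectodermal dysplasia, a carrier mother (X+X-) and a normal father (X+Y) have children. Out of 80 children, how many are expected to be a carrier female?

Cross: X+X- × X+Y
Offspring: 1 X+X+, 1 X+Y, 1 X+X-, 1 X-Y
Probability of a carrier female: 1/4
Expected count = 1/4 × 80 = 20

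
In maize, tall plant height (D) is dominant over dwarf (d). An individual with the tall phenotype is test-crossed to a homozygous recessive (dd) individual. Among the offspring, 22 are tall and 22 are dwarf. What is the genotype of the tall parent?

Test cross: ? × dd
Offspring: 22 tall, 22 dwarf — approximately 1:1.
A 1:1 ratio in a test cross indicates the unknown parent is heterozygous (Dd).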